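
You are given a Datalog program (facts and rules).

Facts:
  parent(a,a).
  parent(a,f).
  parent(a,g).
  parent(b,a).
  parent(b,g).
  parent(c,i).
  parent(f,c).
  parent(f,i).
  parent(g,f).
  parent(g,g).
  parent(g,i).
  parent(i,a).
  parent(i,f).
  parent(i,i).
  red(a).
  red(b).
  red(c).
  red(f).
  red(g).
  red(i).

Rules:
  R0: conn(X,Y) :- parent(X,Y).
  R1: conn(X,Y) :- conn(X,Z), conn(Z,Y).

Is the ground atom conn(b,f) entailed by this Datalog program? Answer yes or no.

round 1: derive conn(a,a) via R0 from parent(a,a)
round 1: derive conn(a,f) via R0 from parent(a,f)
round 1: derive conn(a,g) via R0 from parent(a,g)
round 1: derive conn(b,a) via R0 from parent(b,a)
round 1: derive conn(b,g) via R0 from parent(b,g)
round 1: derive conn(c,i) via R0 from parent(c,i)
round 1: derive conn(f,c) via R0 from parent(f,c)
round 1: derive conn(f,i) via R0 from parent(f,i)
round 1: derive conn(g,f) via R0 from parent(g,f)
round 1: derive conn(g,g) via R0 from parent(g,g)
round 1: derive conn(g,i) via R0 from parent(g,i)
round 1: derive conn(i,a) via R0 from parent(i,a)
round 1: derive conn(i,f) via R0 from parent(i,f)
round 1: derive conn(i,i) via R0 from parent(i,i)
round 2: derive conn(a,c) via R1 from conn(a,f), conn(f,c)
round 2: derive conn(a,i) via R1 from conn(a,f), conn(f,i)
round 2: derive conn(b,f) via R1 from conn(b,a), conn(a,f)
round 2: derive conn(b,i) via R1 from conn(b,g), conn(g,i)
round 2: derive conn(c,a) via R1 from conn(c,i), conn(i,a)
round 2: derive conn(c,f) via R1 from conn(c,i), conn(i,f)
round 2: derive conn(f,a) via R1 from conn(f,i), conn(i,a)
round 2: derive conn(f,f) via R1 from conn(f,i), conn(i,f)
round 2: derive conn(g,a) via R1 from conn(g,i), conn(i,a)
round 2: derive conn(g,c) via R1 from conn(g,f), conn(f,c)
round 2: derive conn(i,c) via R1 from conn(i,f), conn(f,c)
round 2: derive conn(i,g) via R1 from conn(i,a), conn(a,g)
round 3: derive conn(b,c) via R1 from conn(b,a), conn(a,c)
round 3: derive conn(c,c) via R1 from conn(c,a), conn(a,c)
round 3: derive conn(c,g) via R1 from conn(c,a), conn(a,g)
round 3: derive conn(f,g) via R1 from conn(f,a), conn(a,g)

yes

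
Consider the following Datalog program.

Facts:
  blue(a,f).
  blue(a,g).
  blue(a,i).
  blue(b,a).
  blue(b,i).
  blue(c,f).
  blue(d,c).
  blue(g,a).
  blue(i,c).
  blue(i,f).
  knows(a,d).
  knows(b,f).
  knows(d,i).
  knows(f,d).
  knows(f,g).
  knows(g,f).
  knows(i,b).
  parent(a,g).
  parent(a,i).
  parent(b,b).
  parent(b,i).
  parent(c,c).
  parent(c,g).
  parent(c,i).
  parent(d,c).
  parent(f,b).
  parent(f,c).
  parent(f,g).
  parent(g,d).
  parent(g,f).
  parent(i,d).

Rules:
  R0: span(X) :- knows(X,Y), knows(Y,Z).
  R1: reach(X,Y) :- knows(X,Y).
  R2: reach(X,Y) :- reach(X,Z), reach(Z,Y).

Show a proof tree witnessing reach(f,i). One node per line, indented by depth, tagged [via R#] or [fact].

round 1: derive reach(a,d) via R1 from knows(a,d)
round 1: derive reach(b,f) via R1 from knows(b,f)
round 1: derive reach(d,i) via R1 from knows(d,i)
round 1: derive reach(f,d) via R1 from knows(f,d)
round 1: derive reach(f,g) via R1 from knows(f,g)
round 1: derive reach(g,f) via R1 from knows(g,f)
round 1: derive reach(i,b) via R1 from knows(i,b)
round 2: derive reach(a,i) via R2 from reach(a,d), reach(d,i)
round 2: derive reach(b,d) via R2 from reach(b,f), reach(f,d)
round 2: derive reach(b,g) via R2 from reach(b,f), reach(f,g)
round 2: derive reach(d,b) via R2 from reach(d,i), reach(i,b)
round 2: derive reach(f,f) via R2 from reach(f,g), reach(g,f)
round 2: derive reach(f,i) via R2 from reach(f,d), reach(d,i)
round 2: derive reach(g,d) via R2 from reach(g,f), reach(f,d)
round 2: derive reach(g,g) via R2 from reach(g,f), reach(f,g)
round 2: derive reach(i,f) via R2 from reach(i,b), reach(b,f)
round 3: derive reach(a,b) via R2 from reach(a,d), reach(d,b)
round 3: derive reach(a,f) via R2 from reach(a,i), reach(i,f)
round 3: derive reach(b,b) via R2 from reach(b,d), reach(d,b)
round 3: derive reach(b,i) via R2 from reach(b,d), reach(d,i)
round 3: derive reach(d,d) via R2 from reach(d,b), reach(b,d)
round 3: derive reach(d,f) via R2 from reach(d,b), reach(b,f)
round 3: derive reach(d,g) via R2 from reach(d,b), reach(b,g)
round 3: derive reach(f,b) via R2 from reach(f,d), reach(d,b)
round 3: derive reach(g,b) via R2 from reach(g,d), reach(d,b)
round 3: derive reach(g,i) via R2 from reach(g,d), reach(d,i)
round 3: derive reach(i,d) via R2 from reach(i,b), reach(b,d)
round 3: derive reach(i,g) via R2 from reach(i,b), reach(b,g)
round 3: derive reach(i,i) via R2 from reach(i,f), reach(f,i)
round 4: derive reach(a,g) via R2 from reach(a,b), reach(b,g)

reach(f,i)  [via R2]
  reach(f,d)  [via R1]
    knows(f,d)  [fact]
  reach(d,i)  [via R1]
    knows(d,i)  [fact]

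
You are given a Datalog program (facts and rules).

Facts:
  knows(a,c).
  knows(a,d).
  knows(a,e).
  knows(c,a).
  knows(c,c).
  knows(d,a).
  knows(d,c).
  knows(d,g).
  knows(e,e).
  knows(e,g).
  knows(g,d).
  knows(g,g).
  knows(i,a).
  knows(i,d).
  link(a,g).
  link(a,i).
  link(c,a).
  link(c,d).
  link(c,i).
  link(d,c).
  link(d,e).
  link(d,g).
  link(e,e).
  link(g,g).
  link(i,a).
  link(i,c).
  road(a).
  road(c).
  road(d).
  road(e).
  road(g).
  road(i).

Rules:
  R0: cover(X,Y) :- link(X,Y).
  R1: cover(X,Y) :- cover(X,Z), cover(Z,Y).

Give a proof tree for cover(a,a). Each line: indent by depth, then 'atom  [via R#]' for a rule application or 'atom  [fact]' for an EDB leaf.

round 1: derive cover(a,g) via R0 from link(a,g)
round 1: derive cover(a,i) via R0 from link(a,i)
round 1: derive cover(c,a) via R0 from link(c,a)
round 1: derive cover(c,d) via R0 from link(c,d)
round 1: derive cover(c,i) via R0 from link(c,i)
round 1: derive cover(d,c) via R0 from link(d,c)
round 1: derive cover(d,e) via R0 from link(d,e)
round 1: derive cover(d,g) via R0 from link(d,g)
round 1: derive cover(e,e) via R0 from link(e,e)
round 1: derive cover(g,g) via R0 from link(g,g)
round 1: derive cover(i,a) via R0 from link(i,a)
round 1: derive cover(i,c) via R0 from link(i,c)
round 2: derive cover(a,a) via R1 from cover(a,i), cover(i,a)
round 2: derive cover(a,c) via R1 from cover(a,i), cover(i,c)
round 2: derive cover(c,c) via R1 from cover(c,d), cover(d,c)
round 2: derive cover(c,e) via R1 from cover(c,d), cover(d,e)
round 2: derive cover(c,g) via R1 from cover(c,a), cover(a,g)
round 2: derive cover(d,a) via R1 from cover(d,c), cover(c,a)
round 2: derive cover(d,d) via R1 from cover(d,c), cover(c,d)
round 2: derive cover(d,i) via R1 from cover(d,c), cover(c,i)
round 2: derive cover(i,d) via R1 from cover(i,c), cover(c,d)
round 2: derive cover(i,g) via R1 from cover(i,a), cover(a,g)
round 2: derive cover(i,i) via R1 from cover(i,a), cover(a,i)
round 3: derive cover(a,d) via R1 from cover(a,c), cover(c,d)
round 3: derive cover(a,e) via R1 from cover(a,c), cover(c,e)
round 3: derive cover(i,e) via R1 from cover(i,c), cover(c,e)

cover(a,a)  [via R1]
  cover(a,i)  [via R0]
    link(a,i)  [fact]
  cover(i,a)  [via R0]
    link(i,a)  [fact]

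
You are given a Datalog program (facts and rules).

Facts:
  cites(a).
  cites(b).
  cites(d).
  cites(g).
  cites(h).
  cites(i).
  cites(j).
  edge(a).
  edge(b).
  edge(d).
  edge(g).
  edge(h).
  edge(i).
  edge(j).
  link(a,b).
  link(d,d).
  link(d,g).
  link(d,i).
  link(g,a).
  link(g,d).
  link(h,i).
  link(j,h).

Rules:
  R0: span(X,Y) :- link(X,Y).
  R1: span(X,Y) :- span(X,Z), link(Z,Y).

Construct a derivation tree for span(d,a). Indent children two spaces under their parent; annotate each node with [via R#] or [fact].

span(d,a)  [via R1]
  span(d,g)  [via R0]
    link(d,g)  [fact]
  link(g,a)  [fact]

round 1: derive span(a,b) via R0 from link(a,b)
round 1: derive span(d,d) via R0 from link(d,d)
round 1: derive span(d,g) via R0 from link(d,g)
round 1: derive span(d,i) via R0 from link(d,i)
round 1: derive span(g,a) via R0 from link(g,a)
round 1: derive span(g,d) via R0 from link(g,d)
round 1: derive span(h,i) via R0 from link(h,i)
round 1: derive span(j,h) via R0 from link(j,h)
round 2: derive span(d,a) via R1 from span(d,g), link(g,a)
round 2: derive span(g,b) via R1 from span(g,a), link(a,b)
round 2: derive span(g,g) via R1 from span(g,d), link(d,g)
round 2: derive span(g,i) via R1 from span(g,d), link(d,i)
round 2: derive span(j,i) via R1 from span(j,h), link(h,i)
round 3: derive span(d,b) via R1 from span(d,a), link(a,b)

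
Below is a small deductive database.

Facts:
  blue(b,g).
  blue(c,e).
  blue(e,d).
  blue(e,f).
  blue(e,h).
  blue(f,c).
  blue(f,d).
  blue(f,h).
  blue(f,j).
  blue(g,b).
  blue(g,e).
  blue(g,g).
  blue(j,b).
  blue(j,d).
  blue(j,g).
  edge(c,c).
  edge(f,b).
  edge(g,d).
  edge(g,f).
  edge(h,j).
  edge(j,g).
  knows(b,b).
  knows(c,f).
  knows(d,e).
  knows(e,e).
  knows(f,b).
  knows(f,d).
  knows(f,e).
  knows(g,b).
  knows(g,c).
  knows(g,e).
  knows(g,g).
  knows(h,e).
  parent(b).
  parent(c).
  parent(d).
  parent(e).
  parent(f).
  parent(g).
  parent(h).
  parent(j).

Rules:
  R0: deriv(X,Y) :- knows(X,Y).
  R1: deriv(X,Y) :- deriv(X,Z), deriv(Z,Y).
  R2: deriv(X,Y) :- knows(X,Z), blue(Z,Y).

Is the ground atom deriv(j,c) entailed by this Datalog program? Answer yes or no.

no

round 1: derive deriv(b,b) via R0 from knows(b,b)
round 1: derive deriv(c,f) via R0 from knows(c,f)
round 1: derive deriv(d,e) via R0 from knows(d,e)
round 1: derive deriv(e,e) via R0 from knows(e,e)
round 1: derive deriv(f,b) via R0 from knows(f,b)
round 1: derive deriv(f,d) via R0 from knows(f,d)
round 1: derive deriv(f,e) via R0 from knows(f,e)
round 1: derive deriv(g,b) via R0 from knows(g,b)
round 1: derive deriv(g,c) via R0 from knows(g,c)
round 1: derive deriv(g,e) via R0 from knows(g,e)
round 1: derive deriv(g,g) via R0 from knows(g,g)
round 1: derive deriv(h,e) via R0 from knows(h,e)
round 1: derive deriv(b,g) via R2 from knows(b,b), blue(b,g)
round 1: derive deriv(c,c) via R2 from knows(c,f), blue(f,c)
round 1: derive deriv(c,d) via R2 from knows(c,f), blue(f,d)
round 1: derive deriv(c,h) via R2 from knows(c,f), blue(f,h)
round 1: derive deriv(c,j) via R2 from knows(c,f), blue(f,j)
round 1: derive deriv(d,d) via R2 from knows(d,e), blue(e,d)
round 1: derive deriv(d,f) via R2 from knows(d,e), blue(e,f)
round 1: derive deriv(d,h) via R2 from knows(d,e), blue(e,h)
round 1: derive deriv(e,d) via R2 from knows(e,e), blue(e,d)
round 1: derive deriv(e,f) via R2 from knows(e,e), blue(e,f)
round 1: derive deriv(e,h) via R2 from knows(e,e), blue(e,h)
round 1: derive deriv(f,f) via R2 from knows(f,e), blue(e,f)
round 1: derive deriv(f,g) via R2 from knows(f,b), blue(b,g)
round 1: derive deriv(f,h) via R2 from knows(f,e), blue(e,h)
round 1: derive deriv(g,d) via R2 from knows(g,e), blue(e,d)
round 1: derive deriv(g,f) via R2 from knows(g,e), blue(e,f)
round 1: derive deriv(g,h) via R2 from knows(g,e), blue(e,h)
round 1: derive deriv(h,d) via R2 from knows(h,e), blue(e,d)
round 1: derive deriv(h,f) via R2 from knows(h,e), blue(e,f)
round 1: derive deriv(h,h) via R2 from knows(h,e), blue(e,h)
round 2: derive deriv(b,c) via R1 from deriv(b,g), deriv(g,c)
round 2: derive deriv(b,d) via R1 from deriv(b,g), deriv(g,d)
round 2: derive deriv(b,e) via R1 from deriv(b,g), deriv(g,e)
round 2: derive deriv(b,f) via R1 from deriv(b,g), deriv(g,f)
round 2: derive deriv(b,h) via R1 from deriv(b,g), deriv(g,h)
round 2: derive deriv(c,b) via R1 from deriv(c,f), deriv(f,b)
round 2: derive deriv(c,e) via R1 from deriv(c,d), deriv(d,e)
round 2: derive deriv(c,g) via R1 from deriv(c,f), deriv(f,g)
round 2: derive deriv(d,b) via R1 from deriv(d,f), deriv(f,b)
round 2: derive deriv(d,g) via R1 from deriv(d,f), deriv(f,g)
round 2: derive deriv(e,b) via R1 from deriv(e,f), deriv(f,b)
round 2: derive deriv(e,g) via R1 from deriv(e,f), deriv(f,g)
round 2: derive deriv(f,c) via R1 from deriv(f,g), deriv(g,c)
round 2: derive deriv(g,j) via R1 from deriv(g,c), deriv(c,j)
round 2: derive deriv(h,b) via R1 from deriv(h,f), deriv(f,b)
round 2: derive deriv(h,g) via R1 from deriv(h,f), deriv(f,g)
round 3: derive deriv(b,j) via R1 from deriv(b,c), deriv(c,j)
round 3: derive deriv(d,c) via R1 from deriv(d,b), deriv(b,c)
round 3: derive deriv(d,j) via R1 from deriv(d,g), deriv(g,j)
round 3: derive deriv(e,c) via R1 from deriv(e,b), deriv(b,c)
round 3: derive deriv(e,j) via R1 from deriv(e,g), deriv(g,j)
round 3: derive deriv(f,j) via R1 from deriv(f,c), deriv(c,j)
round 3: derive deriv(h,c) via R1 from deriv(h,b), deriv(b,c)
round 3: derive deriv(h,j) via R1 from deriv(h,g), deriv(g,j)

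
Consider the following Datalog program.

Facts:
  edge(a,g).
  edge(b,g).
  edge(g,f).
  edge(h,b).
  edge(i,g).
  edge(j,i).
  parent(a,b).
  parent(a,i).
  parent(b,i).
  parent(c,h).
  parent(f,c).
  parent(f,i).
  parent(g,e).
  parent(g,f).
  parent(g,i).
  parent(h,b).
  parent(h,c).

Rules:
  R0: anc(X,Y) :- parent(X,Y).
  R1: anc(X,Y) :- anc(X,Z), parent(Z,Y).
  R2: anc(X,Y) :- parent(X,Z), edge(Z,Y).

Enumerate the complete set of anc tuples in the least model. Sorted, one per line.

anc(a,b)
anc(a,c)
anc(a,e)
anc(a,f)
anc(a,g)
anc(a,h)
anc(a,i)
anc(b,b)
anc(b,c)
anc(b,e)
anc(b,f)
anc(b,g)
anc(b,h)
anc(b,i)
anc(c,b)
anc(c,c)
anc(c,h)
anc(c,i)
anc(f,b)
anc(f,c)
anc(f,e)
anc(f,f)
anc(f,g)
anc(f,h)
anc(f,i)
anc(g,b)
anc(g,c)
anc(g,e)
anc(g,f)
anc(g,g)
anc(g,h)
anc(g,i)
anc(h,b)
anc(h,c)
anc(h,e)
anc(h,f)
anc(h,g)
anc(h,h)
anc(h,i)

round 1: derive anc(a,b) via R0 from parent(a,b)
round 1: derive anc(a,i) via R0 from parent(a,i)
round 1: derive anc(b,i) via R0 from parent(b,i)
round 1: derive anc(c,h) via R0 from parent(c,h)
round 1: derive anc(f,c) via R0 from parent(f,c)
round 1: derive anc(f,i) via R0 from parent(f,i)
round 1: derive anc(g,e) via R0 from parent(g,e)
round 1: derive anc(g,f) via R0 from parent(g,f)
round 1: derive anc(g,i) via R0 from parent(g,i)
round 1: derive anc(h,b) via R0 from parent(h,b)
round 1: derive anc(h,c) via R0 from parent(h,c)
round 1: derive anc(a,g) via R2 from parent(a,b), edge(b,g)
round 1: derive anc(b,g) via R2 from parent(b,i), edge(i,g)
round 1: derive anc(c,b) via R2 from parent(c,h), edge(h,b)
round 1: derive anc(f,g) via R2 from parent(f,i), edge(i,g)
round 1: derive anc(g,g) via R2 from parent(g,i), edge(i,g)
round 1: derive anc(h,g) via R2 from parent(h,b), edge(b,g)
round 2: derive anc(a,e) via R1 from anc(a,g), parent(g,e)
round 2: derive anc(a,f) via R1 from anc(a,g), parent(g,f)
round 2: derive anc(b,e) via R1 from anc(b,g), parent(g,e)
round 2: derive anc(b,f) via R1 from anc(b,g), parent(g,f)
round 2: derive anc(c,c) via R1 from anc(c,h), parent(h,c)
round 2: derive anc(c,i) via R1 from anc(c,b), parent(b,i)
round 2: derive anc(f,e) via R1 from anc(f,g), parent(g,e)
round 2: derive anc(f,f) via R1 from anc(f,g), parent(g,f)
round 2: derive anc(f,h) via R1 from anc(f,c), parent(c,h)
round 2: derive anc(g,c) via R1 from anc(g,f), parent(f,c)
round 2: derive anc(h,e) via R1 from anc(h,g), parent(g,e)
round 2: derive anc(h,f) via R1 from anc(h,g), parent(g,f)
round 2: derive anc(h,h) via R1 from anc(h,c), parent(c,h)
round 2: derive anc(h,i) via R1 from anc(h,b), parent(b,i)
round 3: derive anc(a,c) via R1 from anc(a,f), parent(f,c)
round 3: derive anc(b,c) via R1 from anc(b,f), parent(f,c)
round 3: derive anc(f,b) via R1 from anc(f,h), parent(h,b)
round 3: derive anc(g,h) via R1 from anc(g,c), parent(c,h)
round 4: derive anc(a,h) via R1 from anc(a,c), parent(c,h)
round 4: derive anc(b,h) via R1 from anc(b,c), parent(c,h)
round 4: derive anc(g,b) via R1 from anc(g,h), parent(h,b)
round 5: derive anc(b,b) via R1 from anc(b,h), parent(h,b)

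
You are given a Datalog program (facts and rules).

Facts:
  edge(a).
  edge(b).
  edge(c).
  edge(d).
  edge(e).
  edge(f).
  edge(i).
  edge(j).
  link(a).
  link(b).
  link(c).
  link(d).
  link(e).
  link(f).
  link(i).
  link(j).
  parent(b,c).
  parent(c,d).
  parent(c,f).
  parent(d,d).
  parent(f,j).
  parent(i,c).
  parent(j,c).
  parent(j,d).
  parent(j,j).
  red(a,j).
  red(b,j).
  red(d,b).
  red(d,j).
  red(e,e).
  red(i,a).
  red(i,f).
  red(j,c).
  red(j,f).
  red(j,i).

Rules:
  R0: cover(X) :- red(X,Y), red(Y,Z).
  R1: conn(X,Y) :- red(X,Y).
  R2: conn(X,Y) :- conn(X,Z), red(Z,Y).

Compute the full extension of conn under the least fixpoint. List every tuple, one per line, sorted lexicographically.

round 1: derive conn(a,j) via R1 from red(a,j)
round 1: derive conn(b,j) via R1 from red(b,j)
round 1: derive conn(d,b) via R1 from red(d,b)
round 1: derive conn(d,j) via R1 from red(d,j)
round 1: derive conn(e,e) via R1 from red(e,e)
round 1: derive conn(i,a) via R1 from red(i,a)
round 1: derive conn(i,f) via R1 from red(i,f)
round 1: derive conn(j,c) via R1 from red(j,c)
round 1: derive conn(j,f) via R1 from red(j,f)
round 1: derive conn(j,i) via R1 from red(j,i)
round 2: derive conn(a,c) via R2 from conn(a,j), red(j,c)
round 2: derive conn(a,f) via R2 from conn(a,j), red(j,f)
round 2: derive conn(a,i) via R2 from conn(a,j), red(j,i)
round 2: derive conn(b,c) via R2 from conn(b,j), red(j,c)
round 2: derive conn(b,f) via R2 from conn(b,j), red(j,f)
round 2: derive conn(b,i) via R2 from conn(b,j), red(j,i)
round 2: derive conn(d,c) via R2 from conn(d,j), red(j,c)
round 2: derive conn(d,f) via R2 from conn(d,j), red(j,f)
round 2: derive conn(d,i) via R2 from conn(d,j), red(j,i)
round 2: derive conn(i,j) via R2 from conn(i,a), red(a,j)
round 2: derive conn(j,a) via R2 from conn(j,i), red(i,a)
round 3: derive conn(a,a) via R2 from conn(a,i), red(i,a)
round 3: derive conn(b,a) via R2 from conn(b,i), red(i,a)
round 3: derive conn(d,a) via R2 from conn(d,i), red(i,a)
round 3: derive conn(i,c) via R2 from conn(i,j), red(j,c)
round 3: derive conn(i,i) via R2 from conn(i,j), red(j,i)
round 3: derive conn(j,j) via R2 from conn(j,a), red(a,j)

conn(a,a)
conn(a,c)
conn(a,f)
conn(a,i)
conn(a,j)
conn(b,a)
conn(b,c)
conn(b,f)
conn(b,i)
conn(b,j)
conn(d,a)
conn(d,b)
conn(d,c)
conn(d,f)
conn(d,i)
conn(d,j)
conn(e,e)
conn(i,a)
conn(i,c)
conn(i,f)
conn(i,i)
conn(i,j)
conn(j,a)
conn(j,c)
conn(j,f)
conn(j,i)
conn(j,j)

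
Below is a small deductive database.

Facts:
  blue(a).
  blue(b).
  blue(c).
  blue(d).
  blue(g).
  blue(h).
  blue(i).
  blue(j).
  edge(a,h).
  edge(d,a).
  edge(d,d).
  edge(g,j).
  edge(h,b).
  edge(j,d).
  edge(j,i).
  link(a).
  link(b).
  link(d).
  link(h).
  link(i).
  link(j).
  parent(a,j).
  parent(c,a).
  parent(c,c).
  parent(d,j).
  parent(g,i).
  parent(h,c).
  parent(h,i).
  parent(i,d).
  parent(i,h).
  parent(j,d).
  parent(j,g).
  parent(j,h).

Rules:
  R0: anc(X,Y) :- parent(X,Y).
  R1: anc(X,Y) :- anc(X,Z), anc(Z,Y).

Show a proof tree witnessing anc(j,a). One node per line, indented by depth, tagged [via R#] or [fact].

round 1: derive anc(a,j) via R0 from parent(a,j)
round 1: derive anc(c,a) via R0 from parent(c,a)
round 1: derive anc(c,c) via R0 from parent(c,c)
round 1: derive anc(d,j) via R0 from parent(d,j)
round 1: derive anc(g,i) via R0 from parent(g,i)
round 1: derive anc(h,c) via R0 from parent(h,c)
round 1: derive anc(h,i) via R0 from parent(h,i)
round 1: derive anc(i,d) via R0 from parent(i,d)
round 1: derive anc(i,h) via R0 from parent(i,h)
round 1: derive anc(j,d) via R0 from parent(j,d)
round 1: derive anc(j,g) via R0 from parent(j,g)
round 1: derive anc(j,h) via R0 from parent(j,h)
round 2: derive anc(a,d) via R1 from anc(a,j), anc(j,d)
round 2: derive anc(a,g) via R1 from anc(a,j), anc(j,g)
round 2: derive anc(a,h) via R1 from anc(a,j), anc(j,h)
round 2: derive anc(c,j) via R1 from anc(c,a), anc(a,j)
round 2: derive anc(d,d) via R1 from anc(d,j), anc(j,d)
round 2: derive anc(d,g) via R1 from anc(d,j), anc(j,g)
round 2: derive anc(d,h) via R1 from anc(d,j), anc(j,h)
round 2: derive anc(g,d) via R1 from anc(g,i), anc(i,d)
round 2: derive anc(g,h) via R1 from anc(g,i), anc(i,h)
round 2: derive anc(h,a) via R1 from anc(h,c), anc(c,a)
round 2: derive anc(h,d) via R1 from anc(h,i), anc(i,d)
round 2: derive anc(h,h) via R1 from anc(h,i), anc(i,h)
round 2: derive anc(i,c) via R1 from anc(i,h), anc(h,c)
round 2: derive anc(i,i) via R1 from anc(i,h), anc(h,i)
round 2: derive anc(i,j) via R1 from anc(i,d), anc(d,j)
round 2: derive anc(j,c) via R1 from anc(j,h), anc(h,c)
round 2: derive anc(j,i) via R1 from anc(j,g), anc(g,i)
round 2: derive anc(j,j) via R1 from anc(j,d), anc(d,j)
round 3: derive anc(a,a) via R1 from anc(a,h), anc(h,a)
round 3: derive anc(a,c) via R1 from anc(a,h), anc(h,c)
round 3: derive anc(a,i) via R1 from anc(a,g), anc(g,i)
round 3: derive anc(c,d) via R1 from anc(c,a), anc(a,d)
round 3: derive anc(c,g) via R1 from anc(c,a), anc(a,g)
round 3: derive anc(c,h) via R1 from anc(c,a), anc(a,h)
round 3: derive anc(c,i) via R1 from anc(c,j), anc(j,i)
round 3: derive anc(d,a) via R1 from anc(d,h), anc(h,a)
round 3: derive anc(d,c) via R1 from anc(d,h), anc(h,c)
round 3: derive anc(d,i) via R1 from anc(d,g), anc(g,i)
round 3: derive anc(g,a) via R1 from anc(g,h), anc(h,a)
round 3: derive anc(g,c) via R1 from anc(g,h), anc(h,c)
round 3: derive anc(g,g) via R1 from anc(g,d), anc(d,g)
round 3: derive anc(g,j) via R1 from anc(g,d), anc(d,j)
round 3: derive anc(h,g) via R1 from anc(h,a), anc(a,g)
round 3: derive anc(h,j) via R1 from anc(h,a), anc(a,j)
round 3: derive anc(i,a) via R1 from anc(i,c), anc(c,a)
round 3: derive anc(i,g) via R1 from anc(i,d), anc(d,g)
round 3: derive anc(j,a) via R1 from anc(j,c), anc(c,a)

anc(j,a)  [via R1]
  anc(j,c)  [via R1]
    anc(j,h)  [via R0]
      parent(j,h)  [fact]
    anc(h,c)  [via R0]
      parent(h,c)  [fact]
  anc(c,a)  [via R0]
    parent(c,a)  [fact]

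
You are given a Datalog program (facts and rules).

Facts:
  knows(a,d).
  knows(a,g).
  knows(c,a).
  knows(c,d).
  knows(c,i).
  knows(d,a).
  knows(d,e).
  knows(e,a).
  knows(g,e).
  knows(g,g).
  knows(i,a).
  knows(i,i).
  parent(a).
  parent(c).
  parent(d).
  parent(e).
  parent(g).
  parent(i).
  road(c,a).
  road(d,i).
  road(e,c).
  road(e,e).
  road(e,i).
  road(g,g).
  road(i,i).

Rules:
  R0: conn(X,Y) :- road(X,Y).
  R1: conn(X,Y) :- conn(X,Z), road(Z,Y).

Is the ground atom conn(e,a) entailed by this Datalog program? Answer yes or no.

yes

round 1: derive conn(c,a) via R0 from road(c,a)
round 1: derive conn(d,i) via R0 from road(d,i)
round 1: derive conn(e,c) via R0 from road(e,c)
round 1: derive conn(e,e) via R0 from road(e,e)
round 1: derive conn(e,i) via R0 from road(e,i)
round 1: derive conn(g,g) via R0 from road(g,g)
round 1: derive conn(i,i) via R0 from road(i,i)
round 2: derive conn(e,a) via R1 from conn(e,c), road(c,a)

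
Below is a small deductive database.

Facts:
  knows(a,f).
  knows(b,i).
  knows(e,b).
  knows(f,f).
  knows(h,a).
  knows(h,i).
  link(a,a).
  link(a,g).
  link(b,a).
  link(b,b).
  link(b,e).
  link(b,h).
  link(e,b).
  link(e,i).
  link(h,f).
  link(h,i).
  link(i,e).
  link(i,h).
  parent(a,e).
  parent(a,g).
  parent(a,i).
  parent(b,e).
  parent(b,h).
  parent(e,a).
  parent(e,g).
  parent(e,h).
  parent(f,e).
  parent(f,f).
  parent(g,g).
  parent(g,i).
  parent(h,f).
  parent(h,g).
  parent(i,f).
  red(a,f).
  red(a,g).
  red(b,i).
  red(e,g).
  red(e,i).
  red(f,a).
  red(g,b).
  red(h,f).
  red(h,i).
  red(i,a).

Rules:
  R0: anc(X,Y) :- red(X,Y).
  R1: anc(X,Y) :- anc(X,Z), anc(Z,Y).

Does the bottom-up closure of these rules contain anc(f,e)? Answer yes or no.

round 1: derive anc(a,f) via R0 from red(a,f)
round 1: derive anc(a,g) via R0 from red(a,g)
round 1: derive anc(b,i) via R0 from red(b,i)
round 1: derive anc(e,g) via R0 from red(e,g)
round 1: derive anc(e,i) via R0 from red(e,i)
round 1: derive anc(f,a) via R0 from red(f,a)
round 1: derive anc(g,b) via R0 from red(g,b)
round 1: derive anc(h,f) via R0 from red(h,f)
round 1: derive anc(h,i) via R0 from red(h,i)
round 1: derive anc(i,a) via R0 from red(i,a)
round 2: derive anc(a,a) via R1 from anc(a,f), anc(f,a)
round 2: derive anc(a,b) via R1 from anc(a,g), anc(g,b)
round 2: derive anc(b,a) via R1 from anc(b,i), anc(i,a)
round 2: derive anc(e,a) via R1 from anc(e,i), anc(i,a)
round 2: derive anc(e,b) via R1 from anc(e,g), anc(g,b)
round 2: derive anc(f,f) via R1 from anc(f,a), anc(a,f)
round 2: derive anc(f,g) via R1 from anc(f,a), anc(a,g)
round 2: derive anc(g,i) via R1 from anc(g,b), anc(b,i)
round 2: derive anc(h,a) via R1 from anc(h,f), anc(f,a)
round 2: derive anc(i,f) via R1 from anc(i,a), anc(a,f)
round 2: derive anc(i,g) via R1 from anc(i,a), anc(a,g)
round 3: derive anc(a,i) via R1 from anc(a,b), anc(b,i)
round 3: derive anc(b,b) via R1 from anc(b,a), anc(a,b)
round 3: derive anc(b,f) via R1 from anc(b,a), anc(a,f)
round 3: derive anc(b,g) via R1 from anc(b,a), anc(a,g)
round 3: derive anc(e,f) via R1 from anc(e,a), anc(a,f)
round 3: derive anc(f,b) via R1 from anc(f,a), anc(a,b)
round 3: derive anc(f,i) via R1 from anc(f,g), anc(g,i)
round 3: derive anc(g,a) via R1 from anc(g,b), anc(b,a)
round 3: derive anc(g,f) via R1 from anc(g,i), anc(i,f)
round 3: derive anc(g,g) via R1 from anc(g,i), anc(i,g)
round 3: derive anc(h,b) via R1 from anc(h,a), anc(a,b)
round 3: derive anc(h,g) via R1 from anc(h,a), anc(a,g)
round 3: derive anc(i,b) via R1 from anc(i,a), anc(a,b)
round 3: derive anc(i,i) via R1 from anc(i,g), anc(g,i)

no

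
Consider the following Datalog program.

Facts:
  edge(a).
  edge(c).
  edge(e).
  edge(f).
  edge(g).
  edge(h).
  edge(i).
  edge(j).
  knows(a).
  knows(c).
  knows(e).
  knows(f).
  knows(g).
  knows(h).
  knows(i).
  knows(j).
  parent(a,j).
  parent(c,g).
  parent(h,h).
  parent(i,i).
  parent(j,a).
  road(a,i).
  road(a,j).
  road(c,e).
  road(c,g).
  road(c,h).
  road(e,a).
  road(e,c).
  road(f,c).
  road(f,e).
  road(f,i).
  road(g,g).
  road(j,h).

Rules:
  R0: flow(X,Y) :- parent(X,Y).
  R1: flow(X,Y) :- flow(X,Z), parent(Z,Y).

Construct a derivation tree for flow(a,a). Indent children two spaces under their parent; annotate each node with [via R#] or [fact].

flow(a,a)  [via R1]
  flow(a,j)  [via R0]
    parent(a,j)  [fact]
  parent(j,a)  [fact]

round 1: derive flow(a,j) via R0 from parent(a,j)
round 1: derive flow(c,g) via R0 from parent(c,g)
round 1: derive flow(h,h) via R0 from parent(h,h)
round 1: derive flow(i,i) via R0 from parent(i,i)
round 1: derive flow(j,a) via R0 from parent(j,a)
round 2: derive flow(a,a) via R1 from flow(a,j), parent(j,a)
round 2: derive flow(j,j) via R1 from flow(j,a), parent(a,j)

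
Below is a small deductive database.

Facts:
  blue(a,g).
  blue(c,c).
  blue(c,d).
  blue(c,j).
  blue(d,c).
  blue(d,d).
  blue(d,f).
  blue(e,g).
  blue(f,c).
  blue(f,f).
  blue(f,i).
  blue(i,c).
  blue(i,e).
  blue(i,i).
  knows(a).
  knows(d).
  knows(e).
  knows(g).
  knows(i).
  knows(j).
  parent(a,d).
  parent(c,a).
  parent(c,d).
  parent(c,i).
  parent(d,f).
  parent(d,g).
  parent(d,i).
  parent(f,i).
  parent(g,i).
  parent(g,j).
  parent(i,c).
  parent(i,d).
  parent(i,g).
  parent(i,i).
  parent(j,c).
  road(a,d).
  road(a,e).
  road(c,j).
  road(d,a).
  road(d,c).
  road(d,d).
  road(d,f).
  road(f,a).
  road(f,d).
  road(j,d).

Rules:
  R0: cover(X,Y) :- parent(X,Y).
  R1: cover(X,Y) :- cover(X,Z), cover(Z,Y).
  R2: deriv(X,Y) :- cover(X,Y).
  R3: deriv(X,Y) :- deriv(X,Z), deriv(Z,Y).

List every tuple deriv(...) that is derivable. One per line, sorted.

round 1: derive cover(a,d) via R0 from parent(a,d)
round 1: derive cover(c,a) via R0 from parent(c,a)
round 1: derive cover(c,d) via R0 from parent(c,d)
round 1: derive cover(c,i) via R0 from parent(c,i)
round 1: derive cover(d,f) via R0 from parent(d,f)
round 1: derive cover(d,g) via R0 from parent(d,g)
round 1: derive cover(d,i) via R0 from parent(d,i)
round 1: derive cover(f,i) via R0 from parent(f,i)
round 1: derive cover(g,i) via R0 from parent(g,i)
round 1: derive cover(g,j) via R0 from parent(g,j)
round 1: derive cover(i,c) via R0 from parent(i,c)
round 1: derive cover(i,d) via R0 from parent(i,d)
round 1: derive cover(i,g) via R0 from parent(i,g)
round 1: derive cover(i,i) via R0 from parent(i,i)
round 1: derive cover(j,c) via R0 from parent(j,c)
round 2: derive cover(a,f) via R1 from cover(a,d), cover(d,f)
round 2: derive cover(a,g) via R1 from cover(a,d), cover(d,g)
round 2: derive cover(a,i) via R1 from cover(a,d), cover(d,i)
round 2: derive cover(c,c) via R1 from cover(c,i), cover(i,c)
round 2: derive cover(c,f) via R1 from cover(c,d), cover(d,f)
round 2: derive cover(c,g) via R1 from cover(c,d), cover(d,g)
round 2: derive cover(d,c) via R1 from cover(d,i), cover(i,c)
round 2: derive cover(d,d) via R1 from cover(d,i), cover(i,d)
round 2: derive cover(d,j) via R1 from cover(d,g), cover(g,j)
round 2: derive cover(f,c) via R1 from cover(f,i), cover(i,c)
round 2: derive cover(f,d) via R1 from cover(f,i), cover(i,d)
round 2: derive cover(f,g) via R1 from cover(f,i), cover(i,g)
round 2: derive cover(g,c) via R1 from cover(g,i), cover(i,c)
round 2: derive cover(g,d) via R1 from cover(g,i), cover(i,d)
round 2: derive cover(g,g) via R1 from cover(g,i), cover(i,g)
round 2: derive cover(i,a) via R1 from cover(i,c), cover(c,a)
round 2: derive cover(i,f) via R1 from cover(i,d), cover(d,f)
round 2: derive cover(i,j) via R1 from cover(i,g), cover(g,j)
round 2: derive cover(j,a) via R1 from cover(j,c), cover(c,a)
round 2: derive cover(j,d) via R1 from cover(j,c), cover(c,d)
round 2: derive cover(j,i) via R1 from cover(j,c), cover(c,i)
round 2: derive deriv(a,d) via R2 from cover(a,d)
round 2: derive deriv(c,a) via R2 from cover(c,a)
round 2: derive deriv(c,d) via R2 from cover(c,d)
round 2: derive deriv(c,i) via R2 from cover(c,i)
round 2: derive deriv(d,f) via R2 from cover(d,f)
round 2: derive deriv(d,g) via R2 from cover(d,g)
round 2: derive deriv(d,i) via R2 from cover(d,i)
round 2: derive deriv(f,i) via R2 from cover(f,i)
round 2: derive deriv(g,i) via R2 from cover(g,i)
round 2: derive deriv(g,j) via R2 from cover(g,j)
round 2: derive deriv(i,c) via R2 from cover(i,c)
round 2: derive deriv(i,d) via R2 from cover(i,d)
round 2: derive deriv(i,g) via R2 from cover(i,g)
round 2: derive deriv(i,i) via R2 from cover(i,i)
round 2: derive deriv(j,c) via R2 from cover(j,c)
round 3: derive cover(a,a) via R1 from cover(a,i), cover(i,a)
round 3: derive cover(a,c) via R1 from cover(a,d), cover(d,c)
round 3: derive cover(a,j) via R1 from cover(a,d), cover(d,j)
round 3: derive cover(c,j) via R1 from cover(c,d), cover(d,j)
round 3: derive cover(d,a) via R1 from cover(d,c), cover(c,a)
round 3: derive cover(f,a) via R1 from cover(f,c), cover(c,a)
round 3: derive cover(f,f) via R1 from cover(f,c), cover(c,f)
round 3: derive cover(f,j) via R1 from cover(f,d), cover(d,j)
round 3: derive cover(g,a) via R1 from cover(g,c), cover(c,a)
round 3: derive cover(g,f) via R1 from cover(g,c), cover(c,f)
round 3: derive cover(j,f) via R1 from cover(j,a), cover(a,f)
round 3: derive cover(j,g) via R1 from cover(j,a), cover(a,g)
round 3: derive cover(j,j) via R1 from cover(j,d), cover(d,j)
round 3: derive deriv(a,f) via R2 from cover(a,f)
round 3: derive deriv(a,g) via R2 from cover(a,g)
round 3: derive deriv(a,i) via R2 from cover(a,i)
round 3: derive deriv(c,c) via R2 from cover(c,c)
round 3: derive deriv(c,f) via R2 from cover(c,f)
round 3: derive deriv(c,g) via R2 from cover(c,g)
round 3: derive deriv(d,c) via R2 from cover(d,c)
round 3: derive deriv(d,d) via R2 from cover(d,d)
round 3: derive deriv(d,j) via R2 from cover(d,j)
round 3: derive deriv(f,c) via R2 from cover(f,c)
round 3: derive deriv(f,d) via R2 from cover(f,d)
round 3: derive deriv(f,g) via R2 from cover(f,g)
round 3: derive deriv(g,c) via R2 from cover(g,c)
round 3: derive deriv(g,d) via R2 from cover(g,d)
round 3: derive deriv(g,g) via R2 from cover(g,g)
round 3: derive deriv(i,a) via R2 from cover(i,a)
round 3: derive deriv(i,f) via R2 from cover(i,f)
round 3: derive deriv(i,j) via R2 from cover(i,j)
round 3: derive deriv(j,a) via R2 from cover(j,a)
round 3: derive deriv(j,d) via R2 from cover(j,d)
round 3: derive deriv(j,i) via R2 from cover(j,i)
round 4: derive deriv(a,a) via R2 from cover(a,a)
round 4: derive deriv(a,c) via R2 from cover(a,c)
round 4: derive deriv(a,j) via R2 from cover(a,j)
round 4: derive deriv(c,j) via R2 from cover(c,j)
round 4: derive deriv(d,a) via R2 from cover(d,a)
round 4: derive deriv(f,a) via R2 from cover(f,a)
round 4: derive deriv(f,f) via R2 from cover(f,f)
round 4: derive deriv(f,j) via R2 from cover(f,j)
round 4: derive deriv(g,a) via R2 from cover(g,a)
round 4: derive deriv(g,f) via R2 from cover(g,f)
round 4: derive deriv(j,f) via R2 from cover(j,f)
round 4: derive deriv(j,g) via R2 from cover(j,g)
round 4: derive deriv(j,j) via R2 from cover(j,j)

deriv(a,a)
deriv(a,c)
deriv(a,d)
deriv(a,f)
deriv(a,g)
deriv(a,i)
deriv(a,j)
deriv(c,a)
deriv(c,c)
deriv(c,d)
deriv(c,f)
deriv(c,g)
deriv(c,i)
deriv(c,j)
deriv(d,a)
deriv(d,c)
deriv(d,d)
deriv(d,f)
deriv(d,g)
deriv(d,i)
deriv(d,j)
deriv(f,a)
deriv(f,c)
deriv(f,d)
deriv(f,f)
deriv(f,g)
deriv(f,i)
deriv(f,j)
deriv(g,a)
deriv(g,c)
deriv(g,d)
deriv(g,f)
deriv(g,g)
deriv(g,i)
deriv(g,j)
deriv(i,a)
deriv(i,c)
deriv(i,d)
deriv(i,f)
deriv(i,g)
deriv(i,i)
deriv(i,j)
deriv(j,a)
deriv(j,c)
deriv(j,d)
deriv(j,f)
deriv(j,g)
deriv(j,i)
deriv(j,j)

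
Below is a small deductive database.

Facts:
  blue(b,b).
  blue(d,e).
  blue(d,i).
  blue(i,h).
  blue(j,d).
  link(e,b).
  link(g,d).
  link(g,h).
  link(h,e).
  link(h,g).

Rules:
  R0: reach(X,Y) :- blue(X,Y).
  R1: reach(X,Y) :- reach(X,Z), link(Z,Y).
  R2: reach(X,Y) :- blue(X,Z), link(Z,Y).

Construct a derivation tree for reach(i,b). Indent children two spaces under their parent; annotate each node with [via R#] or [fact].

reach(i,b)  [via R1]
  reach(i,e)  [via R2]
    blue(i,h)  [fact]
    link(h,e)  [fact]
  link(e,b)  [fact]

round 1: derive reach(b,b) via R0 from blue(b,b)
round 1: derive reach(d,e) via R0 from blue(d,e)
round 1: derive reach(d,i) via R0 from blue(d,i)
round 1: derive reach(i,h) via R0 from blue(i,h)
round 1: derive reach(j,d) via R0 from blue(j,d)
round 1: derive reach(d,b) via R2 from blue(d,e), link(e,b)
round 1: derive reach(i,e) via R2 from blue(i,h), link(h,e)
round 1: derive reach(i,g) via R2 from blue(i,h), link(h,g)
round 2: derive reach(i,b) via R1 from reach(i,e), link(e,b)
round 2: derive reach(i,d) via R1 from reach(i,g), link(g,d)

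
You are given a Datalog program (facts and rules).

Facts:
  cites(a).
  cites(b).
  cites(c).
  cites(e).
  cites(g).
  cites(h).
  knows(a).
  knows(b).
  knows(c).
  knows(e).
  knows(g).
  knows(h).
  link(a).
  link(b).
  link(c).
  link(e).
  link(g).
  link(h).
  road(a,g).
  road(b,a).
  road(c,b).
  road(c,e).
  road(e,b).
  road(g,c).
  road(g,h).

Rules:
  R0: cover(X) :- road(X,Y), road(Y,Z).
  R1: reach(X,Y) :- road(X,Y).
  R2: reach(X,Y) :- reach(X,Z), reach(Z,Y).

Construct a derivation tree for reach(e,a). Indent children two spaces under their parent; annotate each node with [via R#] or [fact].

reach(e,a)  [via R2]
  reach(e,b)  [via R1]
    road(e,b)  [fact]
  reach(b,a)  [via R1]
    road(b,a)  [fact]

round 1: derive reach(a,g) via R1 from road(a,g)
round 1: derive reach(b,a) via R1 from road(b,a)
round 1: derive reach(c,b) via R1 from road(c,b)
round 1: derive reach(c,e) via R1 from road(c,e)
round 1: derive reach(e,b) via R1 from road(e,b)
round 1: derive reach(g,c) via R1 from road(g,c)
round 1: derive reach(g,h) via R1 from road(g,h)
round 2: derive reach(a,c) via R2 from reach(a,g), reach(g,c)
round 2: derive reach(a,h) via R2 from reach(a,g), reach(g,h)
round 2: derive reach(b,g) via R2 from reach(b,a), reach(a,g)
round 2: derive reach(c,a) via R2 from reach(c,b), reach(b,a)
round 2: derive reach(e,a) via R2 from reach(e,b), reach(b,a)
round 2: derive reach(g,b) via R2 from reach(g,c), reach(c,b)
round 2: derive reach(g,e) via R2 from reach(g,c), reach(c,e)
round 3: derive reach(a,a) via R2 from reach(a,c), reach(c,a)
round 3: derive reach(a,b) via R2 from reach(a,c), reach(c,b)
round 3: derive reach(a,e) via R2 from reach(a,c), reach(c,e)
round 3: derive reach(b,b) via R2 from reach(b,g), reach(g,b)
round 3: derive reach(b,c) via R2 from reach(b,a), reach(a,c)
round 3: derive reach(b,e) via R2 from reach(b,g), reach(g,e)
round 3: derive reach(b,h) via R2 from reach(b,a), reach(a,h)
round 3: derive reach(c,c) via R2 from reach(c,a), reach(a,c)
round 3: derive reach(c,g) via R2 from reach(c,a), reach(a,g)
round 3: derive reach(c,h) via R2 from reach(c,a), reach(a,h)
round 3: derive reach(e,c) via R2 from reach(e,a), reach(a,c)
round 3: derive reach(e,g) via R2 from reach(e,a), reach(a,g)
round 3: derive reach(e,h) via R2 from reach(e,a), reach(a,h)
round 3: derive reach(g,a) via R2 from reach(g,b), reach(b,a)
round 3: derive reach(g,g) via R2 from reach(g,b), reach(b,g)
round 4: derive reach(e,e) via R2 from reach(e,a), reach(a,e)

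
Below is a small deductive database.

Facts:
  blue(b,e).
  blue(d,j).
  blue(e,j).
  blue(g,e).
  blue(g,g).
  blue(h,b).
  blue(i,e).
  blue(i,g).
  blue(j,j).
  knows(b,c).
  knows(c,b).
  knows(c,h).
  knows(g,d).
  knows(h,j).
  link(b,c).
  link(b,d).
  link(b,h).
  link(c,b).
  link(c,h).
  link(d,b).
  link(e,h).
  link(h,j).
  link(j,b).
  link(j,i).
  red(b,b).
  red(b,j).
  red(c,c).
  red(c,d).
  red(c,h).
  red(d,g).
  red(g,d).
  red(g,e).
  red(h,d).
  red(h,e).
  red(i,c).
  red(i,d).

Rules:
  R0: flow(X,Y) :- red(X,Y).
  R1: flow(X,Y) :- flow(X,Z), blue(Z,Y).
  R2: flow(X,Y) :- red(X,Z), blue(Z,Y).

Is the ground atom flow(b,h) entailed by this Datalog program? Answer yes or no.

round 1: derive flow(b,b) via R0 from red(b,b)
round 1: derive flow(b,j) via R0 from red(b,j)
round 1: derive flow(c,c) via R0 from red(c,c)
round 1: derive flow(c,d) via R0 from red(c,d)
round 1: derive flow(c,h) via R0 from red(c,h)
round 1: derive flow(d,g) via R0 from red(d,g)
round 1: derive flow(g,d) via R0 from red(g,d)
round 1: derive flow(g,e) via R0 from red(g,e)
round 1: derive flow(h,d) via R0 from red(h,d)
round 1: derive flow(h,e) via R0 from red(h,e)
round 1: derive flow(i,c) via R0 from red(i,c)
round 1: derive flow(i,d) via R0 from red(i,d)
round 1: derive flow(b,e) via R2 from red(b,b), blue(b,e)
round 1: derive flow(c,b) via R2 from red(c,h), blue(h,b)
round 1: derive flow(c,j) via R2 from red(c,d), blue(d,j)
round 1: derive flow(d,e) via R2 from red(d,g), blue(g,e)
round 1: derive flow(g,j) via R2 from red(g,d), blue(d,j)
round 1: derive flow(h,j) via R2 from red(h,d), blue(d,j)
round 1: derive flow(i,j) via R2 from red(i,d), blue(d,j)
round 2: derive flow(c,e) via R1 from flow(c,b), blue(b,e)
round 2: derive flow(d,j) via R1 from flow(d,e), blue(e,j)

no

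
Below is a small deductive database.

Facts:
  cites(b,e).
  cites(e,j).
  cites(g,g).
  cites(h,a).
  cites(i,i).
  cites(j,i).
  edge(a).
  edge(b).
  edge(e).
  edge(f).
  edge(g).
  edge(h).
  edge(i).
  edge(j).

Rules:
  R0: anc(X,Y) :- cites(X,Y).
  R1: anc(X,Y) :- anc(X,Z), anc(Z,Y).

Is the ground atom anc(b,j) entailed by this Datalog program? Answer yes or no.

yes

round 1: derive anc(b,e) via R0 from cites(b,e)
round 1: derive anc(e,j) via R0 from cites(e,j)
round 1: derive anc(g,g) via R0 from cites(g,g)
round 1: derive anc(h,a) via R0 from cites(h,a)
round 1: derive anc(i,i) via R0 from cites(i,i)
round 1: derive anc(j,i) via R0 from cites(j,i)
round 2: derive anc(b,j) via R1 from anc(b,e), anc(e,j)
round 2: derive anc(e,i) via R1 from anc(e,j), anc(j,i)
round 3: derive anc(b,i) via R1 from anc(b,e), anc(e,i)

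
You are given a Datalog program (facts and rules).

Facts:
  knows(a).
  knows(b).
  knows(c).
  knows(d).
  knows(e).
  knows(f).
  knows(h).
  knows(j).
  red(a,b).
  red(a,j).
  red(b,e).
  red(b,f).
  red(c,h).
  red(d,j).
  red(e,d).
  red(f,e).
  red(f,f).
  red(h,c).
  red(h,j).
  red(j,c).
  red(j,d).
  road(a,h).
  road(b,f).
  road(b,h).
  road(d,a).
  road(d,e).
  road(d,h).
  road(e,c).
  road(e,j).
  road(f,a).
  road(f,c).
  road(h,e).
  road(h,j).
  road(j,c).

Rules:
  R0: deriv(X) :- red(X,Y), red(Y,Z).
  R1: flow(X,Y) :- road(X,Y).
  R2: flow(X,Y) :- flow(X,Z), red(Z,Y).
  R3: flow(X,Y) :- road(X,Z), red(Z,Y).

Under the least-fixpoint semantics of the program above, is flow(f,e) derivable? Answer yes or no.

round 1: derive flow(a,h) via R1 from road(a,h)
round 1: derive flow(b,f) via R1 from road(b,f)
round 1: derive flow(b,h) via R1 from road(b,h)
round 1: derive flow(d,a) via R1 from road(d,a)
round 1: derive flow(d,e) via R1 from road(d,e)
round 1: derive flow(d,h) via R1 from road(d,h)
round 1: derive flow(e,c) via R1 from road(e,c)
round 1: derive flow(e,j) via R1 from road(e,j)
round 1: derive flow(f,a) via R1 from road(f,a)
round 1: derive flow(f,c) via R1 from road(f,c)
round 1: derive flow(h,e) via R1 from road(h,e)
round 1: derive flow(h,j) via R1 from road(h,j)
round 1: derive flow(j,c) via R1 from road(j,c)
round 1: derive flow(a,c) via R3 from road(a,h), red(h,c)
round 1: derive flow(a,j) via R3 from road(a,h), red(h,j)
round 1: derive flow(b,c) via R3 from road(b,h), red(h,c)
round 1: derive flow(b,e) via R3 from road(b,f), red(f,e)
round 1: derive flow(b,j) via R3 from road(b,h), red(h,j)
round 1: derive flow(d,b) via R3 from road(d,a), red(a,b)
round 1: derive flow(d,c) via R3 from road(d,h), red(h,c)
round 1: derive flow(d,d) via R3 from road(d,e), red(e,d)
round 1: derive flow(d,j) via R3 from road(d,a), red(a,j)
round 1: derive flow(e,d) via R3 from road(e,j), red(j,d)
round 1: derive flow(e,h) via R3 from road(e,c), red(c,h)
round 1: derive flow(f,b) via R3 from road(f,a), red(a,b)
round 1: derive flow(f,h) via R3 from road(f,c), red(c,h)
round 1: derive flow(f,j) via R3 from road(f,a), red(a,j)
round 1: derive flow(h,c) via R3 from road(h,j), red(j,c)
round 1: derive flow(h,d) via R3 from road(h,e), red(e,d)
round 1: derive flow(j,h) via R3 from road(j,c), red(c,h)
round 2: derive flow(a,d) via R2 from flow(a,j), red(j,d)
round 2: derive flow(b,d) via R2 from flow(b,e), red(e,d)
round 2: derive flow(d,f) via R2 from flow(d,b), red(b,f)
round 2: derive flow(f,d) via R2 from flow(f,j), red(j,d)
round 2: derive flow(f,e) via R2 from flow(f,b), red(b,e)
round 2: derive flow(f,f) via R2 from flow(f,b), red(b,f)
round 2: derive flow(h,h) via R2 from flow(h,c), red(c,h)
round 2: derive flow(j,j) via R2 from flow(j,h), red(h,j)
round 3: derive flow(j,d) via R2 from flow(j,j), red(j,d)

yes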